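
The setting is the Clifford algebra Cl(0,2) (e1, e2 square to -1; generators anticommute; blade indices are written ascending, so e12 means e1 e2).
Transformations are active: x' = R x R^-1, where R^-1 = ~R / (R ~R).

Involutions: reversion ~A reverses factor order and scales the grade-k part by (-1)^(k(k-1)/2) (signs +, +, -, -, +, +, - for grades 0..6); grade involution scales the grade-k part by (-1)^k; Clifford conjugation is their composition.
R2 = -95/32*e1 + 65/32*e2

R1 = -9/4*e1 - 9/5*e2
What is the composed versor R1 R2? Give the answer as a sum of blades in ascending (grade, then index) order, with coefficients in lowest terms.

Distribute over the terms of R1 (each basis-blade product reordered to ascending indices, repeated generators contracted through their squares):
(-9/4*e1) R2 = -855/128 - 585/128*e12
(-9/5*e2) R2 = 117/32 - 171/32*e12
Summing the partial products and collecting blades:
Answer: -387/128 - 1269/128*e12


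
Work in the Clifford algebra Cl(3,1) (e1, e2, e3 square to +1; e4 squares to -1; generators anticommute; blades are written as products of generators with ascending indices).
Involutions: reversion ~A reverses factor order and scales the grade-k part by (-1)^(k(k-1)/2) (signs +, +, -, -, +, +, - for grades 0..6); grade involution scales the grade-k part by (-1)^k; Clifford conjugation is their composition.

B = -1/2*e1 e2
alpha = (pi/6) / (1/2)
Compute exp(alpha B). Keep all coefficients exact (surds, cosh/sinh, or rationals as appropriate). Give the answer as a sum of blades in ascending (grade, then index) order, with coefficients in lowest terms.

B^2 = (-1/2)^2*(e1 e2)^2 = 1/4*(-1) = -1/4 (a basis 2-blade squares to minus the product of its generators' squares).
B^2 = -1/4 — the series telescopes trigonometrically here: l = 1/2, alpha*l = pi/6, so exp(alpha B) = cos(pi/6) + (sin(pi/6)/(1/2))*B = sqrt(3)/2 + (1)*B.
Answer: sqrt(3)/2 - 1/2*e1 e2


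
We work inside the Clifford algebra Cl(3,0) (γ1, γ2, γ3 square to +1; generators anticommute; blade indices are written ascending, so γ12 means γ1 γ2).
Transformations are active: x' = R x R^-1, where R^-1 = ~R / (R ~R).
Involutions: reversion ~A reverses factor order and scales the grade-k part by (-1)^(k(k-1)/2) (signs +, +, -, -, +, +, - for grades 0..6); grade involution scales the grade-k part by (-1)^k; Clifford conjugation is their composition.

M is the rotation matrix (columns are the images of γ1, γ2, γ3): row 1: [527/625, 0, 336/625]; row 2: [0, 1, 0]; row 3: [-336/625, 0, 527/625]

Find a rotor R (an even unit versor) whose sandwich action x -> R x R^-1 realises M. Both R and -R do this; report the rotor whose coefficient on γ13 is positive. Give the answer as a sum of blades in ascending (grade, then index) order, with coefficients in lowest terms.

Method: write R = a + b12*γ12 + b13*γ13 + b23*γ23 with a^2 + b12^2 + b13^2 + b23^2 = 1 (so R^-1 = ~R). Expanding the columns R e_j ~R gives tr M = 4a^2 - 1 and, from the antisymmetric part, M21 - M12 = -4a*b12, M13 - M31 = 4a*b13, M32 - M23 = -4a*b23.
Here tr M = 1679/625, so a^2 = (1 + tr M)/4 = 576/625 and a = ±24/25. Taking a = 24/25: M21 - M12 = 0, M13 - M31 = 672/625, M32 - M23 = 0, giving b12 = 0, b13 = 7/25, b23 = 0, i.e. R = 24/25 + 7/25*γ13.
Its γ13 coefficient is already positive.
Answer: 24/25 + 7/25*γ13. Recall the cover is two-to-one: with M of trace 1679/625, both preimages act alike, and the stated γ13 sign chooses the sheet.


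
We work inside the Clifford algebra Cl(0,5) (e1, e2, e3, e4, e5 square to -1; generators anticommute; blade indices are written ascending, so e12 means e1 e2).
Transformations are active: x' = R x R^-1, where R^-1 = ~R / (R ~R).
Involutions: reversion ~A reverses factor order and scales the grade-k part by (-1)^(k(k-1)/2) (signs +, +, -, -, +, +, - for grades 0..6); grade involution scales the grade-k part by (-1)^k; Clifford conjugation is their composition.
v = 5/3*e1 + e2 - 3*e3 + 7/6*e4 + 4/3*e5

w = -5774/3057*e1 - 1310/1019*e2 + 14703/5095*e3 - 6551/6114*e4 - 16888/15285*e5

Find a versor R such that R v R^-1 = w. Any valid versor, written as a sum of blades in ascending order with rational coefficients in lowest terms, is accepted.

Sketch: the shared square -191/12 makes R = v + w = -679/3057*e1 - 291/1019*e2 - 582/5095*e3 + 97/1019*e4 + 1164/5095*e5 the natural versor; its sandwich fixes that direction, negates (v - w)/2, and sends v to w.
Answer: -679/3057*e1 - 291/1019*e2 - 582/5095*e3 + 97/1019*e4 + 1164/5095*e5


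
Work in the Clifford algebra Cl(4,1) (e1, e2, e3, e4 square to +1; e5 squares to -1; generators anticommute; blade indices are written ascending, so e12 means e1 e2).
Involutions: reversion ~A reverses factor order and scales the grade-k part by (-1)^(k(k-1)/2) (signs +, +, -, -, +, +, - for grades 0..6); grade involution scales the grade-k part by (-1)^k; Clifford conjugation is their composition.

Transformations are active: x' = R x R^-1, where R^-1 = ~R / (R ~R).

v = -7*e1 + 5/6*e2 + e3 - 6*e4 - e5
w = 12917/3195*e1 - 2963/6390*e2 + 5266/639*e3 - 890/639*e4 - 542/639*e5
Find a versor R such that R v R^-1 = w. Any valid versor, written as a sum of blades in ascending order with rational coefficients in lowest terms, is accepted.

Sketch: the shared square 3085/36 makes R = v + w = -9448/3195*e1 + 1181/3195*e2 + 5905/639*e3 - 4724/639*e4 - 1181/639*e5 the natural versor; its sandwich fixes that direction, negates (v - w)/2, and sends v to w.
Answer: -9448/3195*e1 + 1181/3195*e2 + 5905/639*e3 - 4724/639*e4 - 1181/639*e5


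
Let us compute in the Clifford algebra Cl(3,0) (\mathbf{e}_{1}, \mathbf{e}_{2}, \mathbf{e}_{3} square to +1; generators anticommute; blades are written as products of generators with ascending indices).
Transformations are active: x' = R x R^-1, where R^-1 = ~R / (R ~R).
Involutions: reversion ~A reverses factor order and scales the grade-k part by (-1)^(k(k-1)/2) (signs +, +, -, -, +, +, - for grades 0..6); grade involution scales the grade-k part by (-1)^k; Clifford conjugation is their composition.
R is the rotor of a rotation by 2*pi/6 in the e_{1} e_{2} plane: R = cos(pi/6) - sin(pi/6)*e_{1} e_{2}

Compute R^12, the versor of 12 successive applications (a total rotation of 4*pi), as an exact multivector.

Half-angle bookkeeping: 12 applications in e_{1} e_{2} add up to rotor phase 12*pi/6 = 2 \pi, so R^12 = cos(2 \pi) - sin(2 \pi)*e_{1} e_{2}.
cos(2 \pi) = 1 and sin(2 \pi) = 0, so R^12 = 1. The total rotation 4*pi is 2 full turns, so every vector returns to itself, yet the rotor is +1, back on the identity sheet (an even number of 2*pi turns).
Answer: 1


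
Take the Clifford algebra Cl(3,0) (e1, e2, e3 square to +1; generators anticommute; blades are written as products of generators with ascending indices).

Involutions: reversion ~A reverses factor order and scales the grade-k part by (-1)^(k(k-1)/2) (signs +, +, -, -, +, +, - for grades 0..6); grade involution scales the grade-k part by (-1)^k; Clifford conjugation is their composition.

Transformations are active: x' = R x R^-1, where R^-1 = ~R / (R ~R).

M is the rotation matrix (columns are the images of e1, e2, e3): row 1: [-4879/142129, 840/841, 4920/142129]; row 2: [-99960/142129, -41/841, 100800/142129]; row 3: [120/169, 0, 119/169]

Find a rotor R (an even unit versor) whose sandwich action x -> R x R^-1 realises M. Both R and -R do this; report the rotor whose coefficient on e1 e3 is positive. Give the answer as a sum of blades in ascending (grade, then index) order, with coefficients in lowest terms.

Method: write R = a + b12*e1 e2 + b13*e1 e3 + b23*e2 e3 with a^2 + b12^2 + b13^2 + b23^2 = 1 (so R^-1 = ~R). Expanding the columns R e_j ~R gives tr M = 4a^2 - 1 and, from the antisymmetric part, M21 - M12 = -4a*b12, M13 - M31 = 4a*b13, M32 - M23 = -4a*b23.
Here tr M = 88271/142129, so a^2 = (1 + tr M)/4 = 57600/142129 and a = ±240/377. Taking a = 240/377: M21 - M12 = -241920/142129, M13 - M31 = -96000/142129, M32 - M23 = -100800/142129, giving b12 = 252/377, b13 = -100/377, b23 = 105/377, i.e. R = 240/377 + 252/377*e1 e2 - 100/377*e1 e3 + 105/377*e2 e3.
Its e1 e3 coefficient is negative, so report the other preimage -R.
Answer: -240/377 - 252/377*e1 e2 + 100/377*e1 e3 - 105/377*e2 e3. Key observation: the double cover Spin(3) -> SO(3) sends R and -R to the same matrix (trace 88271/142129 here), so the stated sign of the e1 e3 coefficient is what selects one sheet.


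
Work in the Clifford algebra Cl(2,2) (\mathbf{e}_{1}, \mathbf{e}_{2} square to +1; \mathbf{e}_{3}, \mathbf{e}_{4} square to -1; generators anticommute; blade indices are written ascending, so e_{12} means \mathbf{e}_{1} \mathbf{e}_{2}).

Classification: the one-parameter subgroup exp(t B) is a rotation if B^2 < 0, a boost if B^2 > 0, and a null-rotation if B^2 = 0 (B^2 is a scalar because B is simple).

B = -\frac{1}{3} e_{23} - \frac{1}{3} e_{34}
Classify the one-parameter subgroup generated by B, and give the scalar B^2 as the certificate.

B^2 term by term: the squares give (-\frac{1}{3})^2*(e_{23})^2 + (-\frac{1}{3})^2*(e_{34})^2 = \frac{1}{9}*(+1) + \frac{1}{9}*(-1) = 0 (each basis 2-blade squares to minus the product of its generators' squares); cross terms between blades sharing an index anticommute and cancel. So B^2 = 0.
Answer: null-rotation, certificate B^2 = 0. The scalar 0 is the complete invariant here: its sign names the subgroup type.


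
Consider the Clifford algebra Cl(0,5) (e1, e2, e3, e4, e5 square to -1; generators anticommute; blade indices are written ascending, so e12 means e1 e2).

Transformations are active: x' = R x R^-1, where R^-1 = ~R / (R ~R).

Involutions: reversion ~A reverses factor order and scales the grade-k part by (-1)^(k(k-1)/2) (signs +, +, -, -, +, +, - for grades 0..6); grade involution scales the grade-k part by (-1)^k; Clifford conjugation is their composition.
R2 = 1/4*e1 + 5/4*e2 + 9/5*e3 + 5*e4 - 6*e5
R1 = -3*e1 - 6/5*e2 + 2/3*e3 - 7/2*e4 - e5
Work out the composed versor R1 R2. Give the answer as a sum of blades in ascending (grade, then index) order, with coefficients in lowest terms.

Distribute over the terms of R1 (each basis-blade product reordered to ascending indices, repeated generators contracted through their squares):
(-3*e1) R2 = 3/4 - 15/4*e12 - 27/5*e13 - 15*e14 + 18*e15
(-6/5*e2) R2 = 3/2 + 3/10*e12 - 54/25*e23 - 6*e24 + 36/5*e25
(2/3*e3) R2 = -6/5 - 1/6*e13 - 5/6*e23 + 10/3*e34 - 4*e35
(-7/2*e4) R2 = 35/2 + 7/8*e14 + 35/8*e24 + 63/10*e34 + 21*e45
(-e5) R2 = -6 + 1/4*e15 + 5/4*e25 + 9/5*e35 + 5*e45
Summing the partial products and collecting blades:
Answer: 251/20 - 69/20*e12 - 167/30*e13 - 113/8*e14 + 73/4*e15 - 449/150*e23 - 13/8*e24 + 169/20*e25 + 289/30*e34 - 11/5*e35 + 26*e45


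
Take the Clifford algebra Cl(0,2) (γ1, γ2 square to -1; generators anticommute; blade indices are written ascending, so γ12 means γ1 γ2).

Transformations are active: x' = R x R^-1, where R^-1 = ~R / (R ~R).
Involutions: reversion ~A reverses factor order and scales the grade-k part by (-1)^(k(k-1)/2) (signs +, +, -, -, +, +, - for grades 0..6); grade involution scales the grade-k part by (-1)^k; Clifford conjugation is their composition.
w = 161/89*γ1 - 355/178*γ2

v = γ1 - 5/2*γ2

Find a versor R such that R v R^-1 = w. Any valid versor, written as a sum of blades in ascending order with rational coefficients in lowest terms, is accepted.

Take R = v + w = 250/89*γ1 - 400/89*γ2. Because q(v) = q(w) = -29/4, conjugation by R sends v exactly to w.
Answer: 250/89*γ1 - 400/89*γ2


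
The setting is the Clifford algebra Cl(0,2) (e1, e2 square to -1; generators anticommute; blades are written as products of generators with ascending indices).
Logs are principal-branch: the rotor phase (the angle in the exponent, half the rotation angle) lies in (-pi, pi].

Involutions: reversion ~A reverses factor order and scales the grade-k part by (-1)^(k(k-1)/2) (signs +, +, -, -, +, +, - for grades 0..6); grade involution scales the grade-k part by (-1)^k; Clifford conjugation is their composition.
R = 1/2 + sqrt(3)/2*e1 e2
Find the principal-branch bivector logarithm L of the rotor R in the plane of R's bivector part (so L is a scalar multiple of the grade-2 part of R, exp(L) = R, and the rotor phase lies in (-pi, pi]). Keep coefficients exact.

The scalar part of R is 1/2, which fixes the principal-branch rotor phase; the unit plane is then the bivector part divided by the sine of that phase, and L is that plane scaled by the phase.
Concretely: cos(phase) = 1/2 gives phase = ±pi/3, and since phase/sin(phase) is even the sign is immaterial: L = (phase/sin(phase)) * <R>_2 = (2*sqrt(3)*pi/9) * <R>_2.
Answer: pi/3*e1 e2


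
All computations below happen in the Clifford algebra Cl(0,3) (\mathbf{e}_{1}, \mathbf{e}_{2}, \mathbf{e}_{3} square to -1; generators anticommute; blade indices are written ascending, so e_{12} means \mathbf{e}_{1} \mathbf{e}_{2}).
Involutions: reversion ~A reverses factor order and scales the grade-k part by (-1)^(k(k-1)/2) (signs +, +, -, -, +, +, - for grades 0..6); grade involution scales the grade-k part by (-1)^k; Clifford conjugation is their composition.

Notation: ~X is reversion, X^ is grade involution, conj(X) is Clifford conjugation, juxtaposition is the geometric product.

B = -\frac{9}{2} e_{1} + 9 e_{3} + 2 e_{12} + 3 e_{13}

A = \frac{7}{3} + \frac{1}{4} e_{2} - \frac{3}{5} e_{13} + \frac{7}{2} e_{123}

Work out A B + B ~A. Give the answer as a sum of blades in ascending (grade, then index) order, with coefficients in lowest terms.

first term: \frac{9}{5} - \frac{23}{5} e_{1} + \frac{21}{2} e_{2} + \frac{167}{10} e_{3} - \frac{617}{24} e_{12} + 7 e_{13} + \frac{96}{5} e_{23} - \frac{3}{4} e_{123}
second term: -\frac{9}{5} - \frac{28}{5} e_{1} - \frac{21}{2} e_{2} + \frac{307}{10} e_{3} + \frac{841}{24} e_{12} + 7 e_{13} - \frac{84}{5} e_{23} - \frac{3}{4} e_{123}
Answer: -\frac{51}{5} e_{1} + \frac{237}{5} e_{3} + \frac{28}{3} e_{12} + 14 e_{13} + \frac{12}{5} e_{23} - \frac{3}{2} e_{123}


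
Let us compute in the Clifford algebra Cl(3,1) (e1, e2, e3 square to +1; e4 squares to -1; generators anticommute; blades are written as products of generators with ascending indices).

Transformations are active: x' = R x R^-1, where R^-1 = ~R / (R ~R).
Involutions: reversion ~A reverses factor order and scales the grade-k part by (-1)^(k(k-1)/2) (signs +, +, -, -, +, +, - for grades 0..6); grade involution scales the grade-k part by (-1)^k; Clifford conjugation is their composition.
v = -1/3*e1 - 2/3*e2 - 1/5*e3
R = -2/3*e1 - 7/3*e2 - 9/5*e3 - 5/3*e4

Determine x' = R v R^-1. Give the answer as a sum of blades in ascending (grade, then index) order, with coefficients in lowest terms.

~R = -2/3*e1 - 7/3*e2 - 9/5*e3 - 5/3*e4, and R ~R = 1429/225, so R^-1 = ~R / (1429/225).
R v = 481/225 - 1/3*e1 e2 - 7/15*e1 e3 - 5/9*e1 e4 - 11/15*e2 e3 - 10/9*e2 e4 - 1/3*e3 e4
Answer: -165/1429*e1 - 1292/1429*e2 - 7229/7145*e3 - 4810/4287*e4


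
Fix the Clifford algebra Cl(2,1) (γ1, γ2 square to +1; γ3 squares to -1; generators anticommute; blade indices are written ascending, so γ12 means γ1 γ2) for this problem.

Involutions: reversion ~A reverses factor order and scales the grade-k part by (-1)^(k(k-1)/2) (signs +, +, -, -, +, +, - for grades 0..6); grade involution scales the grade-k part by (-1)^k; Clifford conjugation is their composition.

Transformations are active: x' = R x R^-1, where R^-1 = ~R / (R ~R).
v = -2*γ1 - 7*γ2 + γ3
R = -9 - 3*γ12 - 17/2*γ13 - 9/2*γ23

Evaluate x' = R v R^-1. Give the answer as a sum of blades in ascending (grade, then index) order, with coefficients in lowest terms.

~R = -9 + 3*γ12 + 17/2*γ13 + 9/2*γ23, and R ~R = -5/2, so R^-1 = ~R / (-5/2).
R v = 95/2*γ1 + 123/2*γ2 - 115/2*γ3 - 107/2*γ123
Answer: 2683/5*γ1 + 86*γ2 - 2717/5*γ3


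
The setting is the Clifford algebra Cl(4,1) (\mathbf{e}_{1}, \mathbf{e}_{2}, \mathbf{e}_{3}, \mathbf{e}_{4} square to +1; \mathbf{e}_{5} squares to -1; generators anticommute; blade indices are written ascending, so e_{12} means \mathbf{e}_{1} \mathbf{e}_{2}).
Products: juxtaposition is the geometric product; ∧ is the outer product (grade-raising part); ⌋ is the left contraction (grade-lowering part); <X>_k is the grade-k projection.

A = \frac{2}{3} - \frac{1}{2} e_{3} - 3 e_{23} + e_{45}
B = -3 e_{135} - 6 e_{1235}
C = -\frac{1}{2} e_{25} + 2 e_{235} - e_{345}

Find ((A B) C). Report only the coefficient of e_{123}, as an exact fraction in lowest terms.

step 1: -\frac{39}{2} e_{15} + 12 e_{125} + 3 e_{134} - 2 e_{135} + 6 e_{1234} - 4 e_{1235}
step 2: -14 e_{1} + \frac{23}{4} e_{12} - 26 e_{13} - 2 e_{14} + 3 e_{15} + 38 e_{123} - 4 e_{124} + 6 e_{125} - \frac{39}{2} e_{134} - 12 e_{145} + 12 e_{1234} - 6 e_{1245} - 3 e_{1345} - \frac{3}{2} e_{12345}
Answer: 38


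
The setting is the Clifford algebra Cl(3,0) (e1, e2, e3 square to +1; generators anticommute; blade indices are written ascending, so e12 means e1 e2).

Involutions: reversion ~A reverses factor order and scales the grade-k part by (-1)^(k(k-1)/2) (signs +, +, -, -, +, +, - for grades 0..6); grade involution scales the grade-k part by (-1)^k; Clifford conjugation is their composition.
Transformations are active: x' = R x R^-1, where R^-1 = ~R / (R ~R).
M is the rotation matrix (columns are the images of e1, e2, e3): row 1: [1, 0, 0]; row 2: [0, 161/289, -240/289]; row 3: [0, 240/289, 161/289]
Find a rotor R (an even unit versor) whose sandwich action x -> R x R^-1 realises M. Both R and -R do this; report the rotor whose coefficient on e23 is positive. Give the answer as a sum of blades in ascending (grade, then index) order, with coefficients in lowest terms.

Method: write R = a + b12*e12 + b13*e13 + b23*e23 with a^2 + b12^2 + b13^2 + b23^2 = 1 (so R^-1 = ~R). Expanding the columns R e_j ~R gives tr M = 4a^2 - 1 and, from the antisymmetric part, M21 - M12 = -4a*b12, M13 - M31 = 4a*b13, M32 - M23 = -4a*b23.
Here tr M = 611/289, so a^2 = (1 + tr M)/4 = 225/289 and a = ±15/17. Taking a = 15/17: M21 - M12 = 0, M13 - M31 = 0, M32 - M23 = 480/289, giving b12 = 0, b13 = 0, b23 = -8/17, i.e. R = 15/17 - 8/17*e23.
Its e23 coefficient is negative, so report the other preimage -R.
Answer: -15/17 + 8/17*e23. Note: both R and -R realise this M (trace 611/289); the covering map identifies them, and the e23-coefficient sign is the tie-breaker.


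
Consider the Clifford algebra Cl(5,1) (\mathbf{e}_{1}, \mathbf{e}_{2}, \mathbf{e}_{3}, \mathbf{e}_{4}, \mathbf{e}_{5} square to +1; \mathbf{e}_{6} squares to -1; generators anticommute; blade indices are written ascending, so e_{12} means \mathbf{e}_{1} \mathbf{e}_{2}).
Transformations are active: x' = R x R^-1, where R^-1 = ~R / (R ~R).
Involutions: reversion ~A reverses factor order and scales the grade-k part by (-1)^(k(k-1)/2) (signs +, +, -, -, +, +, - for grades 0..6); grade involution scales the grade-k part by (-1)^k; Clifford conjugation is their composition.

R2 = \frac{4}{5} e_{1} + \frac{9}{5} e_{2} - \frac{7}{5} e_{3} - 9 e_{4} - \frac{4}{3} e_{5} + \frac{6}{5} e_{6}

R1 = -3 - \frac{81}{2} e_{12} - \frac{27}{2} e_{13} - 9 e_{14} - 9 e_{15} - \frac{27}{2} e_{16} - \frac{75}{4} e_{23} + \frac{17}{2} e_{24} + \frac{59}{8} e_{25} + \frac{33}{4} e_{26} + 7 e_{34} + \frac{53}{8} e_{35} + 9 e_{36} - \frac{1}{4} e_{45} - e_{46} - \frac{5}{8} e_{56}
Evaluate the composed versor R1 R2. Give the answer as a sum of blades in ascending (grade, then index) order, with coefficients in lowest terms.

Distribute over the terms of R2 (each basis-blade product reordered to ascending indices, repeated generators contracted through their squares):
R1 (\frac{4}{5} e_{1}) = -\frac{12}{5} e_{1} + \frac{162}{5} e_{2} + \frac{54}{5} e_{3} + \frac{36}{5} e_{4} + \frac{36}{5} e_{5} + \frac{54}{5} e_{6} - 15 e_{123} + \frac{34}{5} e_{124} + \frac{59}{10} e_{125} + \frac{33}{5} e_{126} + \frac{28}{5} e_{134} + \frac{53}{10} e_{135} + \frac{36}{5} e_{136} - \frac{1}{5} e_{145} - \frac{4}{5} e_{146} - \frac{1}{2} e_{156}
R1 (\frac{9}{5} e_{2}) = -\frac{729}{10} e_{1} - \frac{27}{5} e_{2} + \frac{135}{4} e_{3} - \frac{153}{10} e_{4} - \frac{531}{40} e_{5} - \frac{297}{20} e_{6} + \frac{243}{10} e_{123} + \frac{81}{5} e_{124} + \frac{81}{5} e_{125} + \frac{243}{10} e_{126} + \frac{63}{5} e_{234} + \frac{477}{40} e_{235} + \frac{81}{5} e_{236} - \frac{9}{20} e_{245} - \frac{9}{5} e_{246} - \frac{9}{8} e_{256}
R1 (-\frac{7}{5} e_{3}) = \frac{189}{10} e_{1} + \frac{105}{4} e_{2} + \frac{21}{5} e_{3} + \frac{49}{5} e_{4} + \frac{371}{40} e_{5} + \frac{63}{5} e_{6} + \frac{567}{10} e_{123} - \frac{63}{5} e_{134} - \frac{63}{5} e_{135} - \frac{189}{10} e_{136} + \frac{119}{10} e_{234} + \frac{413}{40} e_{235} + \frac{231}{20} e_{236} + \frac{7}{20} e_{345} + \frac{7}{5} e_{346} + \frac{7}{8} e_{356}
R1 (-9 e_{4}) = 81 e_{1} - \frac{153}{2} e_{2} - 63 e_{3} + 27 e_{4} - \frac{9}{4} e_{5} - 9 e_{6} + \frac{729}{2} e_{124} + \frac{243}{2} e_{134} - 81 e_{145} - \frac{243}{2} e_{146} + \frac{675}{4} e_{234} + \frac{531}{8} e_{245} + \frac{297}{4} e_{246} + \frac{477}{8} e_{345} + 81 e_{346} + \frac{45}{8} e_{456}
R1 (-\frac{4}{3} e_{5}) = 12 e_{1} - \frac{59}{6} e_{2} - \frac{53}{6} e_{3} + \frac{1}{3} e_{4} + 4 e_{5} - \frac{5}{6} e_{6} + 54 e_{125} + 18 e_{135} + 12 e_{145} - 18 e_{156} + 25 e_{235} - \frac{34}{3} e_{245} + 11 e_{256} - \frac{28}{3} e_{345} + 12 e_{356} - \frac{4}{3} e_{456}
R1 (\frac{6}{5} e_{6}) = \frac{81}{5} e_{1} - \frac{99}{10} e_{2} - \frac{54}{5} e_{3} + \frac{6}{5} e_{4} + \frac{3}{4} e_{5} - \frac{18}{5} e_{6} - \frac{243}{5} e_{126} - \frac{81}{5} e_{136} - \frac{54}{5} e_{146} - \frac{54}{5} e_{156} - \frac{45}{2} e_{236} + \frac{51}{5} e_{246} + \frac{177}{20} e_{256} + \frac{42}{5} e_{346} + \frac{159}{20} e_{356} - \frac{3}{10} e_{456}
Summing the partial products and collecting blades:
Answer: \frac{264}{5} e_{1} - \frac{2579}{60} e_{2} - \frac{2033}{60} e_{3} + \frac{907}{30} e_{4} + \frac{57}{10} e_{5} - \frac{293}{60} e_{6} + 66 e_{123} + \frac{775}{2} e_{124} + \frac{761}{10} e_{125} - \frac{177}{10} e_{126} + \frac{229}{2} e_{134} + \frac{107}{10} e_{135} - \frac{279}{10} e_{136} - \frac{346}{5} e_{145} - \frac{1331}{10} e_{146} - \frac{293}{10} e_{156} + \frac{773}{4} e_{234} + \frac{189}{4} e_{235} + \frac{21}{4} e_{236} + \frac{6551}{120} e_{245} + \frac{1653}{20} e_{246} + \frac{749}{40} e_{256} + \frac{6077}{120} e_{345} + \frac{454}{5} e_{346} + \frac{833}{40} e_{356} + \frac{479}{120} e_{456}


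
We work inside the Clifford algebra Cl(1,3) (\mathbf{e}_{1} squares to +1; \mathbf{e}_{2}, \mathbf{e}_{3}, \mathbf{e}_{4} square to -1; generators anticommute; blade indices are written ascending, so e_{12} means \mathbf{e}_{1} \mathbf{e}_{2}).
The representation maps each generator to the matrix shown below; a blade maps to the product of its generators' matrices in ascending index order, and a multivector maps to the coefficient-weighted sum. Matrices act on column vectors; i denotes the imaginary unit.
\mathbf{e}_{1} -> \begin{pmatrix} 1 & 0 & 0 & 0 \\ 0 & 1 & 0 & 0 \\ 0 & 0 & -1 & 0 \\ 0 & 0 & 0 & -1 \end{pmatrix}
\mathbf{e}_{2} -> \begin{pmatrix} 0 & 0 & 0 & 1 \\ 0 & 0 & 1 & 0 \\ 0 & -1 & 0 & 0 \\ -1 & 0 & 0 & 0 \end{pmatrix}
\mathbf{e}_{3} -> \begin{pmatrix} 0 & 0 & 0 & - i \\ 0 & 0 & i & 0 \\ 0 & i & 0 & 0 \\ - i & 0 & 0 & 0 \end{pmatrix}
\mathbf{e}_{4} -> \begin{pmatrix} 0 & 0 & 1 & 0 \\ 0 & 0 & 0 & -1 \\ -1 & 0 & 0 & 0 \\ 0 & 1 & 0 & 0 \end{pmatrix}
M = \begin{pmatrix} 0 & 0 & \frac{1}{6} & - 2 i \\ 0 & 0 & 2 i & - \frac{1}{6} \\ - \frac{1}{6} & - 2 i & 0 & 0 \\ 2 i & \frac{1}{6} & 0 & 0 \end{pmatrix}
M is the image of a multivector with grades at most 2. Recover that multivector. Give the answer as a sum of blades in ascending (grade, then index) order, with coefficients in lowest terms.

Method: the blade images are trace-orthogonal — tr(rho(e_A) rho(e_B)^-1) = 4 if A = B and 0 otherwise — and rho(e_A)^-1 = (e_A)^2 * rho(e_A) with (e_A)^2 = +1 or -1, so the coefficient of e_A in the preimage is (e_A)^2 * tr(M rho(e_A))/4.
Nonzero projections over blades of grade <= 2: e_{4}: (e_{4})^2 = -1, tr(M rho(e_{4})) = - \frac{2}{3}, coefficient \frac{1}{6}; e_{13}: (e_{13})^2 = +1, tr(M rho(e_{13})) = 8, coefficient 2. Every other blade of grade <= 2 projects to 0.
Answer: \frac{1}{6} e_{4} + 2 e_{13}


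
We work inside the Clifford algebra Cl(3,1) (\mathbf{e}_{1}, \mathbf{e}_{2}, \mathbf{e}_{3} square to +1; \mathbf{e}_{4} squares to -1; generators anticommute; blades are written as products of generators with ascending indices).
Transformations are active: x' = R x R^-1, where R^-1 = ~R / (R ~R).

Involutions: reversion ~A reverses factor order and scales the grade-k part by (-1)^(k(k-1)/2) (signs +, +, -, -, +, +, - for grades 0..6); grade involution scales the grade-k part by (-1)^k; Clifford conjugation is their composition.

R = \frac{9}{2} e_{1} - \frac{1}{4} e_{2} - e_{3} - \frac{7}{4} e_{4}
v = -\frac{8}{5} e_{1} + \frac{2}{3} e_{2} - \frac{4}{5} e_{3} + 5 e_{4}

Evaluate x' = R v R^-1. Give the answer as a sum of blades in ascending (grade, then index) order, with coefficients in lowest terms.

~R = \frac{9}{2} e_{1} - \frac{1}{4} e_{2} - e_{3} - \frac{7}{4} e_{4}, and R ~R = \frac{73}{4}, so R^-1 = ~R / (\frac{73}{4}).
R v = \frac{131}{60} + \frac{13}{5} e_{1} e_{2} - \frac{26}{5} e_{1} e_{3} + \frac{197}{10} e_{1} e_{4} + \frac{13}{15} e_{2} e_{3} - \frac{1}{12} e_{2} e_{4} - \frac{32}{5} e_{3} e_{4}
Answer: \frac{977}{365} e_{1} - \frac{1591}{2190} e_{2} + \frac{614}{1095} e_{3} - \frac{11867}{2190} e_{4}


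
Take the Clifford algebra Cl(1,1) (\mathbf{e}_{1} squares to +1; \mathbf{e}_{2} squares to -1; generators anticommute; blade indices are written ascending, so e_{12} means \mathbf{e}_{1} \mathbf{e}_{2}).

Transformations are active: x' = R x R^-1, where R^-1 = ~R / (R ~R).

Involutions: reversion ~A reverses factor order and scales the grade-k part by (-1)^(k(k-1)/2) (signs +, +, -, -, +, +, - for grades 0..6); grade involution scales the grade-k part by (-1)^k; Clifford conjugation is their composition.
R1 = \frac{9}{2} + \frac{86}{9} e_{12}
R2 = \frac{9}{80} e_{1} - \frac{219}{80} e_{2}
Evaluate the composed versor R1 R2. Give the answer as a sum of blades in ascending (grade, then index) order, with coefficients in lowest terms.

Distribute over the terms of R1 (each basis-blade product reordered to ascending indices, repeated generators contracted through their squares):
(\frac{9}{2}) R2 = \frac{81}{160} e_{1} - \frac{1971}{160} e_{2}
(\frac{86}{9} e_{12}) R2 = \frac{3139}{120} e_{1} - \frac{43}{40} e_{2}
Summing the partial products and collecting blades:
Answer: \frac{12799}{480} e_{1} - \frac{2143}{160} e_{2}


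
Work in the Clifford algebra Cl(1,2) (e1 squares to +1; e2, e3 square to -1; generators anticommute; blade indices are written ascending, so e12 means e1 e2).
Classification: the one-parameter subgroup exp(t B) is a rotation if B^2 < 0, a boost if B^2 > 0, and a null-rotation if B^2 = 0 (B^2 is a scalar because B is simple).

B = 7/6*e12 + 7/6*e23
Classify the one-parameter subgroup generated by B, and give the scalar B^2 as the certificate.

B^2 term by term: the squares give (7/6)^2*(e12)^2 + (7/6)^2*(e23)^2 = 49/36*(+1) + 49/36*(-1) = 0 (each basis 2-blade squares to minus the product of its generators' squares); cross terms between blades sharing an index anticommute and cancel. So B^2 = 0.
Answer: null-rotation, certificate B^2 = 0. One invariant decides it: the square 0 survives every conjugation, and its sign is exactly the classification.


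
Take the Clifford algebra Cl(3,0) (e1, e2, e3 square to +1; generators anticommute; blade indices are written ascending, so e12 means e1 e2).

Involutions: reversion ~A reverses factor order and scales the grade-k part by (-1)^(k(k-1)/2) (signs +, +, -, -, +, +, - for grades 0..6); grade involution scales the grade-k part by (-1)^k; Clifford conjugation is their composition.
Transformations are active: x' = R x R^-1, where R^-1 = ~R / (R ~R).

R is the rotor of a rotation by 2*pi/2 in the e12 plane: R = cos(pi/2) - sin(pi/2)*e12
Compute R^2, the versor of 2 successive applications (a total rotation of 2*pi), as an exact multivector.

Rotor phase runs at HALF the rotation angle; powers of one rotor simply add phase, so after 2 steps in e12 the phase is 2*pi/2 = pi and R^2 = cos(pi) - sin(pi)*e12.
cos(pi) = -1 and sin(pi) = 0, so R^2 = -1. The total rotation 2*pi is 1 full turn, so every vector returns to itself, yet the rotor is -1, on the OTHER sheet of the double cover (an odd number of 2*pi turns).
Answer: -1


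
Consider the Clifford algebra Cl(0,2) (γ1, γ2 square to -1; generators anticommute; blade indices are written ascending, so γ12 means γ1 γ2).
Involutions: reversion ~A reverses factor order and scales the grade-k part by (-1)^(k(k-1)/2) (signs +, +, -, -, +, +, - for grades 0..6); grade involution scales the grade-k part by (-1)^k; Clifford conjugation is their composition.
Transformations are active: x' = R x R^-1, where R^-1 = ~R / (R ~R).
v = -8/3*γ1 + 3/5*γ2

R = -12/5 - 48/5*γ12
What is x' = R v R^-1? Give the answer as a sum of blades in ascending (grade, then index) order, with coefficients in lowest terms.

~R = -12/5 + 48/5*γ12, and R ~R = 2448/25, so R^-1 = ~R / (2448/25).
R v = 304/25*γ1 + 604/25*γ2
Answer: 176/85*γ1 - 91/51*γ2


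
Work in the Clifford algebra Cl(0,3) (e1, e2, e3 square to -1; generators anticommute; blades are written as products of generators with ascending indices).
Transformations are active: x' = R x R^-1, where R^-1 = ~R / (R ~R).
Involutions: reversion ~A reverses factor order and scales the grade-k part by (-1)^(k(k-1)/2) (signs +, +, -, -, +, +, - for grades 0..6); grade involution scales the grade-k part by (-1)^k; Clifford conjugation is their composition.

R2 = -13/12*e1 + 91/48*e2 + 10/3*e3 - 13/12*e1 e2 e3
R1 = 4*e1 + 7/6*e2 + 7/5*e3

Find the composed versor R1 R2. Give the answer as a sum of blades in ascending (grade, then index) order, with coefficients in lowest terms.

Distribute over the terms of R1 (each basis-blade product reordered to ascending indices, repeated generators contracted through their squares):
(4*e1) R2 = 13/3 + 91/12*e1 e2 + 40/3*e1 e3 + 13/3*e2 e3
(7/6*e2) R2 = -637/288 + 91/72*e1 e2 - 91/72*e1 e3 + 35/9*e2 e3
(7/5*e3) R2 = -14/3 + 91/60*e1 e2 + 91/60*e1 e3 - 637/240*e2 e3
Summing the partial products and collecting blades:
Answer: -733/288 + 3731/360*e1 e2 + 4891/360*e1 e3 + 4009/720*e2 e3


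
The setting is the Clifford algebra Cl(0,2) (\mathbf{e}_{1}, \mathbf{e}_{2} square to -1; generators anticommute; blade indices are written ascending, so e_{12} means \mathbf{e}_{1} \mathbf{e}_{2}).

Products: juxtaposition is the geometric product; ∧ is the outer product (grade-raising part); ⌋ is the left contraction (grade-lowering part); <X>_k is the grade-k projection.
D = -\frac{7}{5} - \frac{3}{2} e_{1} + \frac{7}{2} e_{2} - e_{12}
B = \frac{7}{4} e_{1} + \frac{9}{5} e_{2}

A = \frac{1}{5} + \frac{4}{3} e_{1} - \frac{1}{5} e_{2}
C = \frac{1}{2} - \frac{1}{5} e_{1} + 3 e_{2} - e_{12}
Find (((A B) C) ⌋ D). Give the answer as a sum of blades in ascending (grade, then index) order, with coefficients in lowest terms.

step 1: -\frac{148}{75} + \frac{7}{20} e_{1} + \frac{9}{25} e_{2} + \frac{11}{4} e_{12}
step 2: \frac{113}{150} - \frac{24121}{3000} e_{1} - \frac{297}{50} e_{2} + \frac{13411}{3000} e_{12}
step 3: \frac{72871}{6000} + \frac{481}{100} e_{1} - \frac{16211}{3000} e_{2} - \frac{113}{150} e_{12}
Answer: \frac{72871}{6000} + \frac{481}{100} e_{1} - \frac{16211}{3000} e_{2} - \frac{113}{150} e_{12}


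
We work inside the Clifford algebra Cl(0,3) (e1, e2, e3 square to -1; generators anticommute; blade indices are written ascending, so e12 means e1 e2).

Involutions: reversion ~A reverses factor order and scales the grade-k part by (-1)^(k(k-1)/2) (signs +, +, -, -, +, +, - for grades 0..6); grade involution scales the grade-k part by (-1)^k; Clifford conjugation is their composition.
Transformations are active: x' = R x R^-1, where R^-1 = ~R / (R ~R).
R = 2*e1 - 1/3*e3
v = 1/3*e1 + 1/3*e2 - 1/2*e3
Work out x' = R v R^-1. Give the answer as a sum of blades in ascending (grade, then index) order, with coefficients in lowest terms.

~R = 2*e1 - 1/3*e3, and R ~R = -37/9, so R^-1 = ~R / (-37/9).
R v = -5/6 + 2/3*e12 - 8/9*e13 + 1/9*e23
Answer: 53/111*e1 - 1/3*e2 + 27/74*e3


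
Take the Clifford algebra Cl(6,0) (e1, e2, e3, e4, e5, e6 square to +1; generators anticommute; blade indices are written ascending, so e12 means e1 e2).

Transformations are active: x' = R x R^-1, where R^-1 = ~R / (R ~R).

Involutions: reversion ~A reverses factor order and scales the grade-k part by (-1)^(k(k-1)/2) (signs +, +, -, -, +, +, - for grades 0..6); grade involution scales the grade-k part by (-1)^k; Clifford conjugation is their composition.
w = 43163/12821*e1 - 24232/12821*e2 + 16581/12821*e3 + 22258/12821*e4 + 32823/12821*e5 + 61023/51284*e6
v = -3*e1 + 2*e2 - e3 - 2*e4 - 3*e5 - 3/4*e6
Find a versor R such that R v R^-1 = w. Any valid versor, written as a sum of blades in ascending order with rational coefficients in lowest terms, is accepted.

Equal squares first: v^2 = w^2 = 441/16. Then v + w = 4700/12821*e1 + 1410/12821*e2 + 3760/12821*e3 - 3384/12821*e4 - 5640/12821*e5 + 5640/12821*e6 is a versor taking v to w, provided it is invertible.
Answer: 4700/12821*e1 + 1410/12821*e2 + 3760/12821*e3 - 3384/12821*e4 - 5640/12821*e5 + 5640/12821*e6


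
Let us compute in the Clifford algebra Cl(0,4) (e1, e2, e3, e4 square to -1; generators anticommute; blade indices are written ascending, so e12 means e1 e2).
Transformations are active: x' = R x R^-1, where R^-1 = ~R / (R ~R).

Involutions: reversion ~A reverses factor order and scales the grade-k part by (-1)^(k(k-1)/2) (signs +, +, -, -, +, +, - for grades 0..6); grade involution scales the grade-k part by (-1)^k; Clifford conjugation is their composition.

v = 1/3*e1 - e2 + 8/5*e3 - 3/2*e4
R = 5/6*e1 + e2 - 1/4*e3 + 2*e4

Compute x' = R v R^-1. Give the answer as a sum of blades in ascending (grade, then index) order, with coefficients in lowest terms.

~R = 5/6*e1 + e2 - 1/4*e3 + 2*e4, and R ~R = -829/144, so R^-1 = ~R / (-829/144).
R v = 371/90 - 7/6*e12 + 17/12*e13 - 23/12*e14 + 27/20*e23 + 1/2*e24 - 113/40*e34
Answer: -3797/2487*e1 - 1791/4145*e2 - 5148/4145*e3 - 11309/8290*e4


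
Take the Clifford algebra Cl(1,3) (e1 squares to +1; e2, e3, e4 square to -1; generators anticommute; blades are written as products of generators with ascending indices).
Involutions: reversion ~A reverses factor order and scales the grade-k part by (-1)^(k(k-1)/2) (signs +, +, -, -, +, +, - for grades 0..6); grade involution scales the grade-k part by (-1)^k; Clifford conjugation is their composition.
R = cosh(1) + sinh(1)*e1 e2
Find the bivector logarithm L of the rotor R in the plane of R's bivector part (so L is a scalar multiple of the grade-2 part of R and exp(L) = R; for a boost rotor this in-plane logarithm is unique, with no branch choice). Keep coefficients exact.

The scalar part of R is cosh(1), giving the rapidity magnitude (cosh is even); the bivector part supplies orientation, its quotient by sinh of the rapidity is the plane, and L = rapidity * plane — unique in that plane, since flipping both signs leaves L unchanged.
Concretely: cosh(rapidity) = cosh(1) gives rapidity = ±1, and since rapidity/sinh(rapidity) is even the sign is immaterial: L = (rapidity/sinh(rapidity)) * <R>_2 = (1/sinh(1)) * <R>_2.
Answer: e1 e2


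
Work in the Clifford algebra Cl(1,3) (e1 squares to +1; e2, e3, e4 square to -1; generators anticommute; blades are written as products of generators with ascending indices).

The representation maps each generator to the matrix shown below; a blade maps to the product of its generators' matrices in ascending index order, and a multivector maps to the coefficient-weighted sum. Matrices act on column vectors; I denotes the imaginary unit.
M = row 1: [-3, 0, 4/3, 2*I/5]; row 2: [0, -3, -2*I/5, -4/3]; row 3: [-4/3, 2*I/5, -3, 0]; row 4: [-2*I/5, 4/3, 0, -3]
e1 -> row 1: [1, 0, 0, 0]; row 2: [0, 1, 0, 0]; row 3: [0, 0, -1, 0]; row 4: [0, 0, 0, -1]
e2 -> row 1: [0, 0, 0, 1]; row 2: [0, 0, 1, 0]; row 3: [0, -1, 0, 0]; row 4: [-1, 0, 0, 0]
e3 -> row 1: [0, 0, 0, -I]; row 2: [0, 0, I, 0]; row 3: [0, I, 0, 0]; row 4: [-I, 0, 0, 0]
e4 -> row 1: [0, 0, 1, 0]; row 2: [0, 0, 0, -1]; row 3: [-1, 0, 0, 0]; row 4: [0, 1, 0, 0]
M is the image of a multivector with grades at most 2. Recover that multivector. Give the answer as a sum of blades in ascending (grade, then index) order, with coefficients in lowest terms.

Method: the blade images are trace-orthogonal — tr(rho(e_A) rho(e_B)^-1) = 4 if A = B and 0 otherwise — and rho(e_A)^-1 = (e_A)^2 * rho(e_A) with (e_A)^2 = +1 or -1, so the coefficient of e_A in the preimage is (e_A)^2 * tr(M rho(e_A))/4.
Nonzero projections over blades of grade <= 2: 1: (1)^2 = +1, tr(M 1) = -12, coefficient -3; e4: (e4)^2 = -1, tr(M rho(e4)) = -16/3, coefficient 4/3; e1 e3: (e1 e3)^2 = +1, tr(M rho(e1 e3)) = -8/5, coefficient -2/5. Every other blade of grade <= 2 projects to 0.
Answer: -3 + 4/3*e4 - 2/5*e1 e3


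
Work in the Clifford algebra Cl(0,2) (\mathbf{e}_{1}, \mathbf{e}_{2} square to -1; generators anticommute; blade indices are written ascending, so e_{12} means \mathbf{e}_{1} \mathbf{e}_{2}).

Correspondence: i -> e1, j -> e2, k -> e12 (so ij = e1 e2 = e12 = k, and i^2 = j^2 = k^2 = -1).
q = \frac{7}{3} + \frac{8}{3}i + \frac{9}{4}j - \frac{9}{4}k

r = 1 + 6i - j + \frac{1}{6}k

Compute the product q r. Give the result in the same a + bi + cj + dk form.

In blades: q = \frac{7}{3} + \frac{8}{3} e_{1} + \frac{9}{4} e_{2} - \frac{9}{4} e_{12}, r = 1 + 6 e_{1} - e_{2} + \frac{1}{6} e_{12}.
Distribute q over r term by term (generator squares from the signature, products reordered to ascending indices): (\frac{7}{3})*r = \frac{7}{3} + 14 e_{1} - \frac{7}{3} e_{2} + \frac{7}{18} e_{12}; (\frac{8}{3} e_{1})*r = -16 + \frac{8}{3} e_{1} - \frac{4}{9} e_{2} - \frac{8}{3} e_{12}; (\frac{9}{4} e_{2})*r = \frac{9}{4} + \frac{3}{8} e_{1} + \frac{9}{4} e_{2} - \frac{27}{2} e_{12}; (-\frac{9}{4} e_{12})*r = \frac{3}{8} - \frac{9}{4} e_{1} - \frac{27}{2} e_{2} - \frac{9}{4} e_{12}.
Sum: -\frac{265}{24} + \frac{355}{24} e_{1} - \frac{505}{36} e_{2} - \frac{649}{36} e_{12}; translating back through the correspondence:
Answer: -\frac{265}{24} + \frac{355}{24}i - \frac{505}{36}j - \frac{649}{36}k


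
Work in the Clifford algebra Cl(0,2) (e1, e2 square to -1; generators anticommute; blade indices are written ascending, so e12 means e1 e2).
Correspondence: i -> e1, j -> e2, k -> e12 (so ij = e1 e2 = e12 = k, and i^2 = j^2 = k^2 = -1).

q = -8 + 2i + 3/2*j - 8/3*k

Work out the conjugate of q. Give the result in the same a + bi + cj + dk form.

In blades: q = -8 + 2*e1 + 3/2*e2 - 8/3*e12.
Conjugation here is Clifford conjugation: the scalar is fixed and the grade-1 and grade-2 blades all flip sign, giving -8 - 2*e1 - 3/2*e2 + 8/3*e12; translating back:
Answer: -8 - 2i - 3/2*j + 8/3*k


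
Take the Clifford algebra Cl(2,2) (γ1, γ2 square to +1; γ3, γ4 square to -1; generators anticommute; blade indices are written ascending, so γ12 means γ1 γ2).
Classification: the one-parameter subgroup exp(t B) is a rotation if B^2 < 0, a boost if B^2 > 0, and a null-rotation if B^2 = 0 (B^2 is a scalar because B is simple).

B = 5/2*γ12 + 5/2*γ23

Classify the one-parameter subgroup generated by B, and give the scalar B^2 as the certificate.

B^2 term by term: the squares give (5/2)^2*(γ12)^2 + (5/2)^2*(γ23)^2 = 25/4*(-1) + 25/4*(+1) = 0 (each basis 2-blade squares to minus the product of its generators' squares); cross terms between blades sharing an index anticommute and cancel. So B^2 = 0.
Answer: null-rotation, certificate B^2 = 0. The scalar 0 is the complete invariant here: its sign names the subgroup type.


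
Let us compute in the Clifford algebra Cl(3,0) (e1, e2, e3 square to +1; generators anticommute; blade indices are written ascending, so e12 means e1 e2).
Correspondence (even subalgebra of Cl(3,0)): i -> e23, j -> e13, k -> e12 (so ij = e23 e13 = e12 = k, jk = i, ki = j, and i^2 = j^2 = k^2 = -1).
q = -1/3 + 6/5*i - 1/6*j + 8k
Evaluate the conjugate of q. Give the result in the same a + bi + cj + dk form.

In blades: q = -1/3 + 8*e12 - 1/6*e13 + 6/5*e23.
Quaternion conjugation is reversion on the even subalgebra: the scalar is fixed and every grade-2 blade flips sign, giving -1/3 - 8*e12 + 1/6*e13 - 6/5*e23; translating back:
Answer: -1/3 - 6/5*i + 1/6*j - 8k
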